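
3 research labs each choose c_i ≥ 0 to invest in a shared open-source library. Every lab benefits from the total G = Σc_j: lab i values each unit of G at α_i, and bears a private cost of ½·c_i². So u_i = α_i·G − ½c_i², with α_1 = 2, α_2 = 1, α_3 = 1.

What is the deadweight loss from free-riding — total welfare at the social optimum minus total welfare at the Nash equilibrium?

Lab i's FOC: ∂u_i/∂c_i = α_i − c_i = 0, so c_i* = α_i.
NE contributions = (2, 1, 1); G = 4.
W^NE = (Σα)·G − ½Σα_i² = 4² − ½·6 = 13.
Planner sets c_i = Σα_j = 4 for every i, so G^SO = 3·4 = 12.
W^SO = (Σα)·G^SO − ½·3·(Σα)² = (3/2)·4² = 24.
Deadweight loss = W^SO − W^NE = 11.

11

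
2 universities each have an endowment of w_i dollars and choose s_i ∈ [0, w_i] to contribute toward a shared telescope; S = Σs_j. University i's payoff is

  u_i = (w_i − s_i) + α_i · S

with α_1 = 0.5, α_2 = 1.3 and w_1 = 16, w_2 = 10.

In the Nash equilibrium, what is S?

∂u_i/∂s_i = α_i − 1, so university i contributes w_i if α_i > 1, else 0.
α_i > 1 for i ∈ {2}; NE contributions (0, 10), S = 10.

10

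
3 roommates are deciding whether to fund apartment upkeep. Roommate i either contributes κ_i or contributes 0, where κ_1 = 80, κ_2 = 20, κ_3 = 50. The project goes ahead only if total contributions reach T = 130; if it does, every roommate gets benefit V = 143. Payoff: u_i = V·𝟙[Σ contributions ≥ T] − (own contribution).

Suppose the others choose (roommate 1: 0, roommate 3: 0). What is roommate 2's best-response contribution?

0

Others' total = 0. Even contributing 20 gives 20 < 130: no benefit either way.
Best response: 0.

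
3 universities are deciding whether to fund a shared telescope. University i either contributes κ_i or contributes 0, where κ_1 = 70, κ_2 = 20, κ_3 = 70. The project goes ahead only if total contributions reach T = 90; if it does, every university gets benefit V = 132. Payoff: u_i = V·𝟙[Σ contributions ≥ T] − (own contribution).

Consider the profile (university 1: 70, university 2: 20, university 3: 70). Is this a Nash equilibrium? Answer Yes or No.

No

Total = 160 ≥ 90: provided.
University 1 (pledges 70, payoff 62): dropping to 0 → total 90, payoff 132. Profitable deviation.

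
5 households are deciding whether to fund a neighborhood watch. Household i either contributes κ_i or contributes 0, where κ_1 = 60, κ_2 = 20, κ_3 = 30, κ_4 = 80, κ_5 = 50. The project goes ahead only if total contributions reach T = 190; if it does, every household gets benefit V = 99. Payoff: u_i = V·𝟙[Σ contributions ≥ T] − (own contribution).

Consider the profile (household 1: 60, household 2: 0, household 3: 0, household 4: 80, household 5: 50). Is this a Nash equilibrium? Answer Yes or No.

Yes

Total = 190 ≥ 190: provided.
Household 1 (pledges 60, payoff 39): dropping to 0 → total 130, payoff 0. No gain.
Household 2 (pledges 0, payoff 99): pledging 20 → total 210, payoff 79. No gain.
Household 3 (pledges 0, payoff 99): pledging 30 → total 220, payoff 69. No gain.
Household 4 (pledges 80, payoff 19): dropping to 0 → total 110, payoff 0. No gain.
Household 5 (pledges 50, payoff 49): dropping to 0 → total 140, payoff 0. No gain.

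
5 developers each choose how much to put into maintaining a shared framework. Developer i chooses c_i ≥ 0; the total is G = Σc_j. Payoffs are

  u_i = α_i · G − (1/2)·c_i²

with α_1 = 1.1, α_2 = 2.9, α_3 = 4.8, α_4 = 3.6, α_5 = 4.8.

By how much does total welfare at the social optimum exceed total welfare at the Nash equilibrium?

478.09

Developer i's FOC: ∂u_i/∂c_i = α_i − c_i = 0, so c_i* = α_i.
NE contributions = (1.1, 2.9, 4.8, 3.6, 4.8); G = 17.2.
W^NE = (Σα)·G − ½Σα_i² = 17.2² − ½·68.66 = 261.51.
Planner sets c_i = Σα_j = 17.2 for every i, so G^SO = 5·17.2 = 86.
W^SO = (Σα)·G^SO − ½·5·(Σα)² = (5/2)·17.2² = 739.6.
Deadweight loss = W^SO − W^NE = 478.09.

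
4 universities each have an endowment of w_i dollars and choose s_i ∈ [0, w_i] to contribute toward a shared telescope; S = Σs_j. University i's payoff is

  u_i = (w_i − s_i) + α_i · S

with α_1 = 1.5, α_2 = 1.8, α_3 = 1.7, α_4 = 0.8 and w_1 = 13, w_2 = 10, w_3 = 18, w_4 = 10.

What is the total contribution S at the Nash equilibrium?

∂u_i/∂s_i = α_i − 1, so university i contributes w_i if α_i > 1, else 0.
α_i > 1 for i ∈ {1, 2, 3}; NE contributions (13, 10, 18, 0), S = 41.

41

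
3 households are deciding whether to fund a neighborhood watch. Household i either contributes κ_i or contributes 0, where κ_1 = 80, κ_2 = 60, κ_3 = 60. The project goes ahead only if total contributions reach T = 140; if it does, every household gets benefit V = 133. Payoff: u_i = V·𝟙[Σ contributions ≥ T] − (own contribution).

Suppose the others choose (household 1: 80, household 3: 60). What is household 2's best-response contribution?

0

Others' total = 140 ≥ 140; contributing adds cost 60 for no extra benefit.
Best response: 0.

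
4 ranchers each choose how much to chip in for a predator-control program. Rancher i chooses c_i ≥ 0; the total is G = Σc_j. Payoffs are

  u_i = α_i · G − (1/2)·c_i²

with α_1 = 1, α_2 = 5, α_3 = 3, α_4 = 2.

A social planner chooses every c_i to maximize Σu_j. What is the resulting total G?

44

Planner FOC: ∂(Σu_j)/∂c_i = (Σα_j) − c_i = 0, so c_i^SO = Σα_j = 11 for every i; G^SO = 44.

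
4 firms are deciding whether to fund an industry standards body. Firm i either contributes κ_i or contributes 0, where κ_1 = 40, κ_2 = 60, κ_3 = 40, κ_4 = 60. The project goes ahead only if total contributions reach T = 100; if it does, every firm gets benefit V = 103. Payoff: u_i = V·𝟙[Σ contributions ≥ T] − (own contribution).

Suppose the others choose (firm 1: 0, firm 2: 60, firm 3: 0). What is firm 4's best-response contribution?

60

Others' total = 60. Contributing 60 brings total to 120 ≥ 100: gain V − κ_4 = 43.
Best response: 60.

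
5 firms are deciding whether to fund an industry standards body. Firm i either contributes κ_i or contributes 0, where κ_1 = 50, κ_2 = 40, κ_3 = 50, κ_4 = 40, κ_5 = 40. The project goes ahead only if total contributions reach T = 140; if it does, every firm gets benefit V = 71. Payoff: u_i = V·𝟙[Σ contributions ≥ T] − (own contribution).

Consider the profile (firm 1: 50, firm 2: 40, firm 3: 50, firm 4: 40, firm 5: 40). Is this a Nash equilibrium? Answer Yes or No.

No

Total = 220 ≥ 140: provided.
Firm 1 (pledges 50, payoff 21): dropping to 0 → total 170, payoff 71. Profitable deviation.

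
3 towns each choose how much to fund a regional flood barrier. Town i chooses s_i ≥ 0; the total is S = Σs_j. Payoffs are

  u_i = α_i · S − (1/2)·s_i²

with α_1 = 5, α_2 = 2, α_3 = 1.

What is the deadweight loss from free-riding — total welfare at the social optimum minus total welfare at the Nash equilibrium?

47

Town i's FOC: ∂u_i/∂s_i = α_i − s_i = 0, so s_i* = α_i.
NE contributions = (5, 2, 1); S = 8.
W^NE = (Σα)·S − ½Σα_i² = 8² − ½·30 = 49.
Planner sets s_i = Σα_j = 8 for every i, so S^SO = 3·8 = 24.
W^SO = (Σα)·S^SO − ½·3·(Σα)² = (3/2)·8² = 96.
Deadweight loss = W^SO − W^NE = 47.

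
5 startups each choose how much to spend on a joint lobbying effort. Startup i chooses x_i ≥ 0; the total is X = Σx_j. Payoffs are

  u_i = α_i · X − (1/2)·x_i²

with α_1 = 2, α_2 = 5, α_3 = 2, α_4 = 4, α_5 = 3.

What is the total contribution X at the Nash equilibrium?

16

Startup i's FOC: ∂u_i/∂x_i = α_i − x_i = 0, so x_i* = α_i.
NE contributions = (2, 5, 2, 4, 3); X = 16.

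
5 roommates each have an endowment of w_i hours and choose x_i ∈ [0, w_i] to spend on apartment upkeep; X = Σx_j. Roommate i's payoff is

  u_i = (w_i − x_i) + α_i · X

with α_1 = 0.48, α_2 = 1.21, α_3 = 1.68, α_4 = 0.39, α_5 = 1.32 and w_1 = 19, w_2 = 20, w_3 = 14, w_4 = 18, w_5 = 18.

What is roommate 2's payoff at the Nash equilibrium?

62.92

∂u_i/∂x_i = α_i − 1, so roommate i contributes w_i if α_i > 1, else 0.
α_i > 1 for i ∈ {2, 3, 5}; NE contributions (0, 20, 14, 0, 18), X = 52.
u_2 = (20 − 20) + 1.21·52 = 62.92.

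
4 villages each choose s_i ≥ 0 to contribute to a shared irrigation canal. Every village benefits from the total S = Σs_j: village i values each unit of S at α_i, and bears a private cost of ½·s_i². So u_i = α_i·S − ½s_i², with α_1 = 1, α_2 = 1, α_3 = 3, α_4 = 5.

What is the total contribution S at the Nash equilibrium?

10

Village i's FOC: ∂u_i/∂s_i = α_i − s_i = 0, so s_i* = α_i.
NE contributions = (1, 1, 3, 5); S = 10.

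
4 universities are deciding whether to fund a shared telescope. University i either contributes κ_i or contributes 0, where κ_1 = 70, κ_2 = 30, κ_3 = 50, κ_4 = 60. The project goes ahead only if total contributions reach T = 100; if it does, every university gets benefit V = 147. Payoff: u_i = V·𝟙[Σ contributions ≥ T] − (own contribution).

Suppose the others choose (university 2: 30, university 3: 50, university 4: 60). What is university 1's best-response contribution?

0

Others' total = 140 ≥ 100; contributing adds cost 70 for no extra benefit.
Best response: 0.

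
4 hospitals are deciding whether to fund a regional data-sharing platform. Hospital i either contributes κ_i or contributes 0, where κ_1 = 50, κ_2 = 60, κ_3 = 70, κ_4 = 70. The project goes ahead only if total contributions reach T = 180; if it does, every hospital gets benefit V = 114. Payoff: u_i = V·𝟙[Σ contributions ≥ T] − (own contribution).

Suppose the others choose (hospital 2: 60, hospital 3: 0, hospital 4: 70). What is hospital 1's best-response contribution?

50

Others' total = 130. Contributing 50 brings total to 180 ≥ 180: gain V − κ_1 = 64.
Best response: 50.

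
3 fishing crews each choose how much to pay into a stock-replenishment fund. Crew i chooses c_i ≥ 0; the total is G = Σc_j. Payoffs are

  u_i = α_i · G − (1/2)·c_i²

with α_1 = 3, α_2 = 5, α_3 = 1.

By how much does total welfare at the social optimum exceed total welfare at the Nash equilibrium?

58

Crew i's FOC: ∂u_i/∂c_i = α_i − c_i = 0, so c_i* = α_i.
NE contributions = (3, 5, 1); G = 9.
W^NE = (Σα)·G − ½Σα_i² = 9² − ½·35 = 63.5.
Planner sets c_i = Σα_j = 9 for every i, so G^SO = 3·9 = 27.
W^SO = (Σα)·G^SO − ½·3·(Σα)² = (3/2)·9² = 121.5.
Deadweight loss = W^SO − W^NE = 58.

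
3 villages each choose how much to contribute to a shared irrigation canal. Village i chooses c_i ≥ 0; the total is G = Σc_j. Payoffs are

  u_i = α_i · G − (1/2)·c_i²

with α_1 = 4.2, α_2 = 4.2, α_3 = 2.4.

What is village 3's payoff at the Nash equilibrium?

Village i's FOC: ∂u_i/∂c_i = α_i − c_i = 0, so c_i* = α_i.
NE contributions = (4.2, 4.2, 2.4); G = 10.8.
u_3 = α_3·G − ½·(c_3)² = 2.4·10.8 − ½·2.4² = 23.04.

23.04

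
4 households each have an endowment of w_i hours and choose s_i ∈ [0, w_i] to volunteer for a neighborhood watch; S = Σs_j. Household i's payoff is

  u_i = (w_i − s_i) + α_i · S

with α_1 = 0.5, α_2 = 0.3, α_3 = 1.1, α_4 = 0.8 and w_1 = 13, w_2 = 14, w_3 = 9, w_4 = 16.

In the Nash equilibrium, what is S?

9

∂u_i/∂s_i = α_i − 1, so household i contributes w_i if α_i > 1, else 0.
α_i > 1 for i ∈ {3}; NE contributions (0, 0, 9, 0), S = 9.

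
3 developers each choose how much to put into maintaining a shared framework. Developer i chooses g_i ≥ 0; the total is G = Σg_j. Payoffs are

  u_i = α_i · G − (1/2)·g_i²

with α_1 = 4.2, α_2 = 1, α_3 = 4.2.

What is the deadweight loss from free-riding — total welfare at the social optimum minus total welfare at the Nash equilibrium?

62.32

Developer i's FOC: ∂u_i/∂g_i = α_i − g_i = 0, so g_i* = α_i.
NE contributions = (4.2, 1, 4.2); G = 9.4.
W^NE = (Σα)·G − ½Σα_i² = 9.4² − ½·36.28 = 70.22.
Planner sets g_i = Σα_j = 9.4 for every i, so G^SO = 3·9.4 = 28.2.
W^SO = (Σα)·G^SO − ½·3·(Σα)² = (3/2)·9.4² = 132.54.
Deadweight loss = W^SO − W^NE = 62.32.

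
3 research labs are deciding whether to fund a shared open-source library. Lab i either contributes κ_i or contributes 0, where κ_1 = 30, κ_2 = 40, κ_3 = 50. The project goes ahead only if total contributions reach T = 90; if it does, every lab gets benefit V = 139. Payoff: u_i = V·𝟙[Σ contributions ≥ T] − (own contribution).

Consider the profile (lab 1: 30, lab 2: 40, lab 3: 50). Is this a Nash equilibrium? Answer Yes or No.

No

Total = 120 ≥ 90: provided.
Lab 1 (pledges 30, payoff 109): dropping to 0 → total 90, payoff 139. Profitable deviation.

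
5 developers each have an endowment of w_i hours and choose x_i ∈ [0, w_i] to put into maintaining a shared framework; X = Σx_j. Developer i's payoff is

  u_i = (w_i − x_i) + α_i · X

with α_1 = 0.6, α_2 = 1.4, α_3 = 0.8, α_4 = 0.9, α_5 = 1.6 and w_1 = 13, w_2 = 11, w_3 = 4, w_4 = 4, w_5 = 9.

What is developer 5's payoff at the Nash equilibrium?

∂u_i/∂x_i = α_i − 1, so developer i contributes w_i if α_i > 1, else 0.
α_i > 1 for i ∈ {2, 5}; NE contributions (0, 11, 0, 0, 9), X = 20.
u_5 = (9 − 9) + 1.6·20 = 32.

32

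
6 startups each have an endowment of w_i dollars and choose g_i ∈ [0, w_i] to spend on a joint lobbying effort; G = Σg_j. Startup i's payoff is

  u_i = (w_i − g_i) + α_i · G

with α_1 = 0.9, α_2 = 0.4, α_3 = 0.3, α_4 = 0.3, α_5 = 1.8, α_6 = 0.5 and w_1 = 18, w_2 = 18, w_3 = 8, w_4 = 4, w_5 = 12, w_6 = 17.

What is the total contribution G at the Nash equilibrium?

∂u_i/∂g_i = α_i − 1, so startup i contributes w_i if α_i > 1, else 0.
α_i > 1 for i ∈ {5}; NE contributions (0, 0, 0, 0, 12, 0), G = 12.

12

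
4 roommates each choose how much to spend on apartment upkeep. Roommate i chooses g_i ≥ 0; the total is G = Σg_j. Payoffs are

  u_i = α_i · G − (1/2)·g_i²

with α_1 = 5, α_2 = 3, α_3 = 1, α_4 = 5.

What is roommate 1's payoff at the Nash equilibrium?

57.5

Roommate i's FOC: ∂u_i/∂g_i = α_i − g_i = 0, so g_i* = α_i.
NE contributions = (5, 3, 1, 5); G = 14.
u_1 = α_1·G − ½·(g_1)² = 5·14 − ½·5² = 57.5.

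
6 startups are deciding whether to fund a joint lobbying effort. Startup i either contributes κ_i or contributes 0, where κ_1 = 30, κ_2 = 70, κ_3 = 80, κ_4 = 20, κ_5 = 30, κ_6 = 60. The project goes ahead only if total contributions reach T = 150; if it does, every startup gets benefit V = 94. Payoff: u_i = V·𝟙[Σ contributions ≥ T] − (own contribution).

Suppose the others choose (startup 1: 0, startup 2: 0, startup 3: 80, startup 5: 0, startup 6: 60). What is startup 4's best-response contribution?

Others' total = 140. Contributing 20 brings total to 160 ≥ 150: gain V − κ_4 = 74.
Best response: 20.

20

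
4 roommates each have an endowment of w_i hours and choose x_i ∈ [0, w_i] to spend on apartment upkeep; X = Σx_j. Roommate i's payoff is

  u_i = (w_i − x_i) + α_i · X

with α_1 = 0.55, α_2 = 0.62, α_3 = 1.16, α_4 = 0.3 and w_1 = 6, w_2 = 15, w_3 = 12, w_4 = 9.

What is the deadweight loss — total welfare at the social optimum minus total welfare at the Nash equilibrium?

∂u_i/∂x_i = α_i − 1, so roommate i contributes w_i if α_i > 1, else 0.
α_i > 1 for i ∈ {3}; NE contributions (0, 0, 12, 0), X = 12.
W^NE = Σw_i − X^NE + (Σα_i)·X^NE = 42 + 1.63·12 = 61.56.
Planner: ∂(Σu_j)/∂x_i = Σα_j − 1 = 1.63 > 0, so everyone contributes w_i; X^SO = 42, W^SO = 42 + 1.63·42 = 110.46.
Deadweight loss = 48.9.

48.9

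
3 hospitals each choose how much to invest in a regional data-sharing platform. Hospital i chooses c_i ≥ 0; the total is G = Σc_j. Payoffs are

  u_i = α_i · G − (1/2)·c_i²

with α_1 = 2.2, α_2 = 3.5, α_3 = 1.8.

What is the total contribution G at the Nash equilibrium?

Hospital i's FOC: ∂u_i/∂c_i = α_i − c_i = 0, so c_i* = α_i.
NE contributions = (2.2, 3.5, 1.8); G = 7.5.

7.5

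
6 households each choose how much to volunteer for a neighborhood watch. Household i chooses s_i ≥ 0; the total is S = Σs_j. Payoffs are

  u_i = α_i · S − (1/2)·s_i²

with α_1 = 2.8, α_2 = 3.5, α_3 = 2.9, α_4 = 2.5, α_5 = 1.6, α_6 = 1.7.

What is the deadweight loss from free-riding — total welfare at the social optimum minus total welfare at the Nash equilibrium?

470.1

Household i's FOC: ∂u_i/∂s_i = α_i − s_i = 0, so s_i* = α_i.
NE contributions = (2.8, 3.5, 2.9, 2.5, 1.6, 1.7); S = 15.
W^NE = (Σα)·S − ½Σα_i² = 15² − ½·40.2 = 204.9.
Planner sets s_i = Σα_j = 15 for every i, so S^SO = 6·15 = 90.
W^SO = (Σα)·S^SO − ½·6·(Σα)² = (6/2)·15² = 675.
Deadweight loss = W^SO − W^NE = 470.1.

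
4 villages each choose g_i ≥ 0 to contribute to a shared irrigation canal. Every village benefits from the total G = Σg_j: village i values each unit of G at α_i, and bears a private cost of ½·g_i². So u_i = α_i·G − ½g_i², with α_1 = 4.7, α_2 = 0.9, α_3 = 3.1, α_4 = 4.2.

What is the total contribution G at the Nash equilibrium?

Village i's FOC: ∂u_i/∂g_i = α_i − g_i = 0, so g_i* = α_i.
NE contributions = (4.7, 0.9, 3.1, 4.2); G = 12.9.

12.9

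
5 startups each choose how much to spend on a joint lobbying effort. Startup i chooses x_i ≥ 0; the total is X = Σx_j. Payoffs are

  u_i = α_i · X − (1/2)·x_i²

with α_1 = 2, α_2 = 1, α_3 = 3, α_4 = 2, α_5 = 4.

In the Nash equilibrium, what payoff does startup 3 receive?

Startup i's FOC: ∂u_i/∂x_i = α_i − x_i = 0, so x_i* = α_i.
NE contributions = (2, 1, 3, 2, 4); X = 12.
u_3 = α_3·X − ½·(x_3)² = 3·12 − ½·3² = 31.5.

31.5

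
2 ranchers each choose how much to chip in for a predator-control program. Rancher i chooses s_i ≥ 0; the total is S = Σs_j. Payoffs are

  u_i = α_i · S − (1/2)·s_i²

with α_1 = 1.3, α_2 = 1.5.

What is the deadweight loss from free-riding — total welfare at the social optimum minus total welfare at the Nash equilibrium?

1.97

Rancher i's FOC: ∂u_i/∂s_i = α_i − s_i = 0, so s_i* = α_i.
NE contributions = (1.3, 1.5); S = 2.8.
W^NE = (Σα)·S − ½Σα_i² = 2.8² − ½·3.94 = 5.87.
Planner sets s_i = Σα_j = 2.8 for every i, so S^SO = 2·2.8 = 5.6.
W^SO = (Σα)·S^SO − ½·2·(Σα)² = (2/2)·2.8² = 7.84.
Deadweight loss = W^SO − W^NE = 1.97.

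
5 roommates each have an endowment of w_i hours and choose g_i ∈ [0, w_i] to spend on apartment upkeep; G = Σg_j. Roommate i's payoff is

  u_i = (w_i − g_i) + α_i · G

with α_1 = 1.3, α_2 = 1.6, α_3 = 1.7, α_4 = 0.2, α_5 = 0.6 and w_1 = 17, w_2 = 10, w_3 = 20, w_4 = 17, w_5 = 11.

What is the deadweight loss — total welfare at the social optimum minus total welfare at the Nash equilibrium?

123.2

∂u_i/∂g_i = α_i − 1, so roommate i contributes w_i if α_i > 1, else 0.
α_i > 1 for i ∈ {1, 2, 3}; NE contributions (17, 10, 20, 0, 0), G = 47.
W^NE = Σw_i − G^NE + (Σα_i)·G^NE = 75 + 4.4·47 = 281.8.
Planner: ∂(Σu_j)/∂g_i = Σα_j − 1 = 4.4 > 0, so everyone contributes w_i; G^SO = 75, W^SO = 75 + 4.4·75 = 405.
Deadweight loss = 123.2.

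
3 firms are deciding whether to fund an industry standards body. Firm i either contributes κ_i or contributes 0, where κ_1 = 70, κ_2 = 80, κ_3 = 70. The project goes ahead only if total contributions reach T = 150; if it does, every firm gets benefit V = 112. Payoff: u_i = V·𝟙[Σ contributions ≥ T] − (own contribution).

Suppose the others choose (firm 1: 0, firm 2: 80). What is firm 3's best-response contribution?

Others' total = 80. Contributing 70 brings total to 150 ≥ 150: gain V − κ_3 = 42.
Best response: 70.

70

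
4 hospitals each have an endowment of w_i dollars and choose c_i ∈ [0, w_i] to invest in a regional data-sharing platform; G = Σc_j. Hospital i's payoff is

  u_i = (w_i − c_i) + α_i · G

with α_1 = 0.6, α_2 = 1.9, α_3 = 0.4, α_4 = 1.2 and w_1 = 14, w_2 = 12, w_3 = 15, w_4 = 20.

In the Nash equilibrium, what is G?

∂u_i/∂c_i = α_i − 1, so hospital i contributes w_i if α_i > 1, else 0.
α_i > 1 for i ∈ {2, 4}; NE contributions (0, 12, 0, 20), G = 32.

32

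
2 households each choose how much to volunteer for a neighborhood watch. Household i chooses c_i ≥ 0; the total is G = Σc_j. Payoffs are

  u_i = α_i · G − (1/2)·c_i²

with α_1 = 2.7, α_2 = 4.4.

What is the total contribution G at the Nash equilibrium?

Household i's FOC: ∂u_i/∂c_i = α_i − c_i = 0, so c_i* = α_i.
NE contributions = (2.7, 4.4); G = 7.1.

7.1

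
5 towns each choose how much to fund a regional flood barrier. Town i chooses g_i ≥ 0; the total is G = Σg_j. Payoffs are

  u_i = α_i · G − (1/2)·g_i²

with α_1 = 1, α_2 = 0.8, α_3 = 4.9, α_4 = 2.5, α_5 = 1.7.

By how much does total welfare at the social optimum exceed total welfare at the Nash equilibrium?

Town i's FOC: ∂u_i/∂g_i = α_i − g_i = 0, so g_i* = α_i.
NE contributions = (1, 0.8, 4.9, 2.5, 1.7); G = 10.9.
W^NE = (Σα)·G − ½Σα_i² = 10.9² − ½·34.79 = 101.415.
Planner sets g_i = Σα_j = 10.9 for every i, so G^SO = 5·10.9 = 54.5.
W^SO = (Σα)·G^SO − ½·5·(Σα)² = (5/2)·10.9² = 297.025.
Deadweight loss = W^SO − W^NE = 195.61.

195.61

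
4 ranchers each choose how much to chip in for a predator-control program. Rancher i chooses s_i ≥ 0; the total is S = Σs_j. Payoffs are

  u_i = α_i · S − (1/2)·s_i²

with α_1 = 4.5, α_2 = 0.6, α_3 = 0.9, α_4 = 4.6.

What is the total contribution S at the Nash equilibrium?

10.6

Rancher i's FOC: ∂u_i/∂s_i = α_i − s_i = 0, so s_i* = α_i.
NE contributions = (4.5, 0.6, 0.9, 4.6); S = 10.6.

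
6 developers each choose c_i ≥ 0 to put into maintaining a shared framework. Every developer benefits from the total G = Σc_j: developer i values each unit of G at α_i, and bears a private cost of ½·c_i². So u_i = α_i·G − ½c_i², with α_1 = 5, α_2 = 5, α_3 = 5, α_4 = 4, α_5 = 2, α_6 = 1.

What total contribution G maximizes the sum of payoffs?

132

Planner FOC: ∂(Σu_j)/∂c_i = (Σα_j) − c_i = 0, so c_i^SO = Σα_j = 22 for every i; G^SO = 132.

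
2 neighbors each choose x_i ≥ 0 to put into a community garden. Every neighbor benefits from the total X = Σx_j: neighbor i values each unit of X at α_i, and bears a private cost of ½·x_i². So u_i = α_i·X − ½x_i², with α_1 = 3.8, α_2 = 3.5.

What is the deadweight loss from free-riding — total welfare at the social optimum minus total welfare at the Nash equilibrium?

Neighbor i's FOC: ∂u_i/∂x_i = α_i − x_i = 0, so x_i* = α_i.
NE contributions = (3.8, 3.5); X = 7.3.
W^NE = (Σα)·X − ½Σα_i² = 7.3² − ½·26.69 = 39.945.
Planner sets x_i = Σα_j = 7.3 for every i, so X^SO = 2·7.3 = 14.6.
W^SO = (Σα)·X^SO − ½·2·(Σα)² = (2/2)·7.3² = 53.29.
Deadweight loss = W^SO − W^NE = 13.345.

13.345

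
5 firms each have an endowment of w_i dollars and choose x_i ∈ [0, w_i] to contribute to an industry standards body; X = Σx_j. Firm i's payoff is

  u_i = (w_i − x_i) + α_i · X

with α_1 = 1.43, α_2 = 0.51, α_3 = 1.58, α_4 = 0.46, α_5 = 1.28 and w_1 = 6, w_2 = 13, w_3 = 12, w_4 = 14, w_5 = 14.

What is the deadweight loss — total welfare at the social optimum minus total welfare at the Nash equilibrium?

115.02

∂u_i/∂x_i = α_i − 1, so firm i contributes w_i if α_i > 1, else 0.
α_i > 1 for i ∈ {1, 3, 5}; NE contributions (6, 0, 12, 0, 14), X = 32.
W^NE = Σw_i − X^NE + (Σα_i)·X^NE = 59 + 4.26·32 = 195.32.
Planner: ∂(Σu_j)/∂x_i = Σα_j − 1 = 4.26 > 0, so everyone contributes w_i; X^SO = 59, W^SO = 59 + 4.26·59 = 310.34.
Deadweight loss = 115.02.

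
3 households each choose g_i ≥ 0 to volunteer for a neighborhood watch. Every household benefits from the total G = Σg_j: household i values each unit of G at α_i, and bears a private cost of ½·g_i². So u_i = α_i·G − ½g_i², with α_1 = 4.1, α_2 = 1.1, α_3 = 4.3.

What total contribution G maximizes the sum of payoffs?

28.5

Planner FOC: ∂(Σu_j)/∂g_i = (Σα_j) − g_i = 0, so g_i^SO = Σα_j = 9.5 for every i; G^SO = 28.5.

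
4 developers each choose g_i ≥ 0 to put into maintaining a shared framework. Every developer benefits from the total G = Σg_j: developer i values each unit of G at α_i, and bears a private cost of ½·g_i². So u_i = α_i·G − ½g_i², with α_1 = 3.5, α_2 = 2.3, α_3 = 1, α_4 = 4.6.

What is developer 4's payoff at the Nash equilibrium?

Developer i's FOC: ∂u_i/∂g_i = α_i − g_i = 0, so g_i* = α_i.
NE contributions = (3.5, 2.3, 1, 4.6); G = 11.4.
u_4 = α_4·G − ½·(g_4)² = 4.6·11.4 − ½·4.6² = 41.86.

41.86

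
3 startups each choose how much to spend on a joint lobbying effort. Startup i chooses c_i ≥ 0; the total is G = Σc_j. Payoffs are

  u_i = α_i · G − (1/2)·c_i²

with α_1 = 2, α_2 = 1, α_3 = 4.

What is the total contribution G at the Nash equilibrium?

7

Startup i's FOC: ∂u_i/∂c_i = α_i − c_i = 0, so c_i* = α_i.
NE contributions = (2, 1, 4); G = 7.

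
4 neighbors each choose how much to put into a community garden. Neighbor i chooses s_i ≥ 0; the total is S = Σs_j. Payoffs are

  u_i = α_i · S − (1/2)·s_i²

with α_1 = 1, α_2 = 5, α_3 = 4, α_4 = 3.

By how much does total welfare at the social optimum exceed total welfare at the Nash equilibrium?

194.5

Neighbor i's FOC: ∂u_i/∂s_i = α_i − s_i = 0, so s_i* = α_i.
NE contributions = (1, 5, 4, 3); S = 13.
W^NE = (Σα)·S − ½Σα_i² = 13² − ½·51 = 143.5.
Planner sets s_i = Σα_j = 13 for every i, so S^SO = 4·13 = 52.
W^SO = (Σα)·S^SO − ½·4·(Σα)² = (4/2)·13² = 338.
Deadweight loss = W^SO − W^NE = 194.5.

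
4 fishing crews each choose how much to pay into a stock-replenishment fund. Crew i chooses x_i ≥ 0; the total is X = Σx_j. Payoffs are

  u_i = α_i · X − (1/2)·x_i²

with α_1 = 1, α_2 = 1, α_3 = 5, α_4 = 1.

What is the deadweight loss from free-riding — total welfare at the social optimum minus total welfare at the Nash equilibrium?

Crew i's FOC: ∂u_i/∂x_i = α_i − x_i = 0, so x_i* = α_i.
NE contributions = (1, 1, 5, 1); X = 8.
W^NE = (Σα)·X − ½Σα_i² = 8² − ½·28 = 50.
Planner sets x_i = Σα_j = 8 for every i, so X^SO = 4·8 = 32.
W^SO = (Σα)·X^SO − ½·4·(Σα)² = (4/2)·8² = 128.
Deadweight loss = W^SO − W^NE = 78.

78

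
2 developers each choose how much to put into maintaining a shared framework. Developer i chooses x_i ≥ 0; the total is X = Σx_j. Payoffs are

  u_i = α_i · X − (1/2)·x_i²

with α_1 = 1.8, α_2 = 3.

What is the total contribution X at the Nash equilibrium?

Developer i's FOC: ∂u_i/∂x_i = α_i − x_i = 0, so x_i* = α_i.
NE contributions = (1.8, 3); X = 4.8.

4.8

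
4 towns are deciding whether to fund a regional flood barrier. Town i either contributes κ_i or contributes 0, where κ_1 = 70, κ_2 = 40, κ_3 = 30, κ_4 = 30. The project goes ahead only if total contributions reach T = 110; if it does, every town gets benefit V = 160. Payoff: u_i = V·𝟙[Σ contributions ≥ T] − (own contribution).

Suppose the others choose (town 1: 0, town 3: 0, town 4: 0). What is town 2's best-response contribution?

Others' total = 0. Even contributing 40 gives 40 < 110: no benefit either way.
Best response: 0.

0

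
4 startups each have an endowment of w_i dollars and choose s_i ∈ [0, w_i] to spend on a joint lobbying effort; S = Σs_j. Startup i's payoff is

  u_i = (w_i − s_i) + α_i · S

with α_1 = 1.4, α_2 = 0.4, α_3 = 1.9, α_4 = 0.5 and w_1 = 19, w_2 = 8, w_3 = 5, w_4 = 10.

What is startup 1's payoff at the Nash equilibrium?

∂u_i/∂s_i = α_i − 1, so startup i contributes w_i if α_i > 1, else 0.
α_i > 1 for i ∈ {1, 3}; NE contributions (19, 0, 5, 0), S = 24.
u_1 = (19 − 19) + 1.4·24 = 33.6.

33.6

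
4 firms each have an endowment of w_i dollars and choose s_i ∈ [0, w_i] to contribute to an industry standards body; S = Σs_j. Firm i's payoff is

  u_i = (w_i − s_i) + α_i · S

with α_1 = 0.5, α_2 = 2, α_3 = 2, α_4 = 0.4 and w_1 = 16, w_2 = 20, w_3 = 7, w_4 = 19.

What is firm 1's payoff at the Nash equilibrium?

29.5

∂u_i/∂s_i = α_i − 1, so firm i contributes w_i if α_i > 1, else 0.
α_i > 1 for i ∈ {2, 3}; NE contributions (0, 20, 7, 0), S = 27.
u_1 = (16 − 0) + 0.5·27 = 29.5.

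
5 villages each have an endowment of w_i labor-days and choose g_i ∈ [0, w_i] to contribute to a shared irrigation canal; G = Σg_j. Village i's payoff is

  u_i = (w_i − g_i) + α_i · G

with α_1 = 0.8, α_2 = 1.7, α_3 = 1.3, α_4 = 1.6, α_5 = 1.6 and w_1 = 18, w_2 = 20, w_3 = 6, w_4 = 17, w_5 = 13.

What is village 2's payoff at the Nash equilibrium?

95.2

∂u_i/∂g_i = α_i − 1, so village i contributes w_i if α_i > 1, else 0.
α_i > 1 for i ∈ {2, 3, 4, 5}; NE contributions (0, 20, 6, 17, 13), G = 56.
u_2 = (20 − 20) + 1.7·56 = 95.2.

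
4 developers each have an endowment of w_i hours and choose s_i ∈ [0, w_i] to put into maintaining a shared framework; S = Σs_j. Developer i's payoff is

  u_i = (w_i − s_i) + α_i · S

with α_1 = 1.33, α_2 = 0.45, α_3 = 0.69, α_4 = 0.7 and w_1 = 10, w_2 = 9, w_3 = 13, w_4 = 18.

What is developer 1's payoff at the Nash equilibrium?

∂u_i/∂s_i = α_i − 1, so developer i contributes w_i if α_i > 1, else 0.
α_i > 1 for i ∈ {1}; NE contributions (10, 0, 0, 0), S = 10.
u_1 = (10 − 10) + 1.33·10 = 13.3.

13.3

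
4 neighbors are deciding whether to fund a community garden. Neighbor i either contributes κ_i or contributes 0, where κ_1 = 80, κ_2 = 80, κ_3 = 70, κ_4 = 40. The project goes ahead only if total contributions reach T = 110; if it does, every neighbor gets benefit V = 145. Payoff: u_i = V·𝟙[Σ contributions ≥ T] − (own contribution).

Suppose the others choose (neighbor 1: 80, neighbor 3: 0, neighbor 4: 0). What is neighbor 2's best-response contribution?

80

Others' total = 80. Contributing 80 brings total to 160 ≥ 110: gain V − κ_2 = 65.
Best response: 80.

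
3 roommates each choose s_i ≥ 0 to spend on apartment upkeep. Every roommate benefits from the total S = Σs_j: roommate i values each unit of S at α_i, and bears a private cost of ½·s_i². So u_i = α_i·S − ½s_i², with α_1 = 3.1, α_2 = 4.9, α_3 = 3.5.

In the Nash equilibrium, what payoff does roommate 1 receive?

Roommate i's FOC: ∂u_i/∂s_i = α_i − s_i = 0, so s_i* = α_i.
NE contributions = (3.1, 4.9, 3.5); S = 11.5.
u_1 = α_1·S − ½·(s_1)² = 3.1·11.5 − ½·3.1² = 30.845.

30.845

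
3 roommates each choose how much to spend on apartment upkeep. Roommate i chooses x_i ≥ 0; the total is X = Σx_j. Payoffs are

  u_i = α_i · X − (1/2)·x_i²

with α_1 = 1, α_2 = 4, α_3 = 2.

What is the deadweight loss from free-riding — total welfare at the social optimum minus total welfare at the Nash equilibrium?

35

Roommate i's FOC: ∂u_i/∂x_i = α_i − x_i = 0, so x_i* = α_i.
NE contributions = (1, 4, 2); X = 7.
W^NE = (Σα)·X − ½Σα_i² = 7² − ½·21 = 38.5.
Planner sets x_i = Σα_j = 7 for every i, so X^SO = 3·7 = 21.
W^SO = (Σα)·X^SO − ½·3·(Σα)² = (3/2)·7² = 73.5.
Deadweight loss = W^SO − W^NE = 35.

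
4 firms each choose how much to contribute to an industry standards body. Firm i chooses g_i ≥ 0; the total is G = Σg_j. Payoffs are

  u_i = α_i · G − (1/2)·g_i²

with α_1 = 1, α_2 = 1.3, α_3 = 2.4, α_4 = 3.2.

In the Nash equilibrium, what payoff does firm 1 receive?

Firm i's FOC: ∂u_i/∂g_i = α_i − g_i = 0, so g_i* = α_i.
NE contributions = (1, 1.3, 2.4, 3.2); G = 7.9.
u_1 = α_1·G − ½·(g_1)² = 1·7.9 − ½·1² = 7.4.

7.4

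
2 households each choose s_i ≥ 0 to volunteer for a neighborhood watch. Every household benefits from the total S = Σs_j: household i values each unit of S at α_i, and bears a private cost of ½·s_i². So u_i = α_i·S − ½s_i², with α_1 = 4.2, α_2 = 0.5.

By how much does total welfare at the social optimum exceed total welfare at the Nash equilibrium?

8.945

Household i's FOC: ∂u_i/∂s_i = α_i − s_i = 0, so s_i* = α_i.
NE contributions = (4.2, 0.5); S = 4.7.
W^NE = (Σα)·S − ½Σα_i² = 4.7² − ½·17.89 = 13.145.
Planner sets s_i = Σα_j = 4.7 for every i, so S^SO = 2·4.7 = 9.4.
W^SO = (Σα)·S^SO − ½·2·(Σα)² = (2/2)·4.7² = 22.09.
Deadweight loss = W^SO − W^NE = 8.945.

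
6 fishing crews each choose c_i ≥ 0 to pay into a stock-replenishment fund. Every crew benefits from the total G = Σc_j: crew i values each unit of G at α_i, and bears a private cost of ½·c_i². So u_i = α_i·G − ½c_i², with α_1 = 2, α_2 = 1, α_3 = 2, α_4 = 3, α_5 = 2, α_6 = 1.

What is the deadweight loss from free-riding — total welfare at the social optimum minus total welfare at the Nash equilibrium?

253.5

Crew i's FOC: ∂u_i/∂c_i = α_i − c_i = 0, so c_i* = α_i.
NE contributions = (2, 1, 2, 3, 2, 1); G = 11.
W^NE = (Σα)·G − ½Σα_i² = 11² − ½·23 = 109.5.
Planner sets c_i = Σα_j = 11 for every i, so G^SO = 6·11 = 66.
W^SO = (Σα)·G^SO − ½·6·(Σα)² = (6/2)·11² = 363.
Deadweight loss = W^SO − W^NE = 253.5.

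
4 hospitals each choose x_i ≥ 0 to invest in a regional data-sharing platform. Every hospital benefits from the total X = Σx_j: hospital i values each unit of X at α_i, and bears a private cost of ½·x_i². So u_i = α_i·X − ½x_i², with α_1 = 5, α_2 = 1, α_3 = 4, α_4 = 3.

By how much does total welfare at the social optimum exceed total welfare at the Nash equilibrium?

Hospital i's FOC: ∂u_i/∂x_i = α_i − x_i = 0, so x_i* = α_i.
NE contributions = (5, 1, 4, 3); X = 13.
W^NE = (Σα)·X − ½Σα_i² = 13² − ½·51 = 143.5.
Planner sets x_i = Σα_j = 13 for every i, so X^SO = 4·13 = 52.
W^SO = (Σα)·X^SO − ½·4·(Σα)² = (4/2)·13² = 338.
Deadweight loss = W^SO − W^NE = 194.5.

194.5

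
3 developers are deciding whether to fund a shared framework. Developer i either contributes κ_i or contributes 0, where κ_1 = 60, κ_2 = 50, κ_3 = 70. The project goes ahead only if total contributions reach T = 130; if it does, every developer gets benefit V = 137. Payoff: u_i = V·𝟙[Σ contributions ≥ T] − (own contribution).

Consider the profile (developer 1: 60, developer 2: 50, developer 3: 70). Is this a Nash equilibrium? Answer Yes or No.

Total = 180 ≥ 130: provided.
Developer 1 (pledges 60, payoff 77): dropping to 0 → total 120, payoff 0. No gain.
Developer 2 (pledges 50, payoff 87): dropping to 0 → total 130, payoff 137. Profitable deviation.

No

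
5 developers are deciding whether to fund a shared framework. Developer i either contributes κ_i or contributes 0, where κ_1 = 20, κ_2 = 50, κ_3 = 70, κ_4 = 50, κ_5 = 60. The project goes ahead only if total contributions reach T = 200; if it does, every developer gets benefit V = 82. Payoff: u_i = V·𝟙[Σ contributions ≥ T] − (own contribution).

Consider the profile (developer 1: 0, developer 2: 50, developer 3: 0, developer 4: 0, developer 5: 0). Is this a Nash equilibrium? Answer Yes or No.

Total = 50 < 200: not provided.
Developer 1 (pledges 0, payoff 0): pledging 20 → total 70, payoff -20. No gain.
Developer 2 (pledges 50, payoff -50): dropping to 0 → total 0, payoff 0. Profitable deviation.

No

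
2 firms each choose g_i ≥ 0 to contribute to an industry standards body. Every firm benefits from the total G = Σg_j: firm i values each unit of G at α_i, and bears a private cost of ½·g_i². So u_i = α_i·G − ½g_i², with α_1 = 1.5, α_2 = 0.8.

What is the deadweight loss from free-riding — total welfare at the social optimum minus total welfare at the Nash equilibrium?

Firm i's FOC: ∂u_i/∂g_i = α_i − g_i = 0, so g_i* = α_i.
NE contributions = (1.5, 0.8); G = 2.3.
W^NE = (Σα)·G − ½Σα_i² = 2.3² − ½·2.89 = 3.845.
Planner sets g_i = Σα_j = 2.3 for every i, so G^SO = 2·2.3 = 4.6.
W^SO = (Σα)·G^SO − ½·2·(Σα)² = (2/2)·2.3² = 5.29.
Deadweight loss = W^SO − W^NE = 1.445.

1.445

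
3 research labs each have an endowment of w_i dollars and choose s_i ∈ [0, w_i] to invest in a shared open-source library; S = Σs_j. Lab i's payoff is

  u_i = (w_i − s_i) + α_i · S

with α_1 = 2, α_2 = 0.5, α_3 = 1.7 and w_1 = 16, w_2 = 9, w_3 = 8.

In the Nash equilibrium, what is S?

24

∂u_i/∂s_i = α_i − 1, so lab i contributes w_i if α_i > 1, else 0.
α_i > 1 for i ∈ {1, 3}; NE contributions (16, 0, 8), S = 24.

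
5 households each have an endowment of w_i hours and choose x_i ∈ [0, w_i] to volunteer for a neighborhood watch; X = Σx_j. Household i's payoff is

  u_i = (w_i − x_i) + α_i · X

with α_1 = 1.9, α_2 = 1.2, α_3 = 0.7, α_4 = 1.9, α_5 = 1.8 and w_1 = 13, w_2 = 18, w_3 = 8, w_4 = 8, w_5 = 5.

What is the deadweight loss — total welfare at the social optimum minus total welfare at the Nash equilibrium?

∂u_i/∂x_i = α_i − 1, so household i contributes w_i if α_i > 1, else 0.
α_i > 1 for i ∈ {1, 2, 4, 5}; NE contributions (13, 18, 0, 8, 5), X = 44.
W^NE = Σw_i − X^NE + (Σα_i)·X^NE = 52 + 6.5·44 = 338.
Planner: ∂(Σu_j)/∂x_i = Σα_j − 1 = 6.5 > 0, so everyone contributes w_i; X^SO = 52, W^SO = 52 + 6.5·52 = 390.
Deadweight loss = 52.

52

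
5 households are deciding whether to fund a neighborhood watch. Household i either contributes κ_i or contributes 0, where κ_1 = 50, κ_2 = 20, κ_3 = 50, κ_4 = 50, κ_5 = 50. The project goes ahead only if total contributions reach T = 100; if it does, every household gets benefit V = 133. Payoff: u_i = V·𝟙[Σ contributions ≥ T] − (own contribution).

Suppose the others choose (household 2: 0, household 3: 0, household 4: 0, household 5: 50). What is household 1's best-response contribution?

50

Others' total = 50. Contributing 50 brings total to 100 ≥ 100: gain V − κ_1 = 83.
Best response: 50.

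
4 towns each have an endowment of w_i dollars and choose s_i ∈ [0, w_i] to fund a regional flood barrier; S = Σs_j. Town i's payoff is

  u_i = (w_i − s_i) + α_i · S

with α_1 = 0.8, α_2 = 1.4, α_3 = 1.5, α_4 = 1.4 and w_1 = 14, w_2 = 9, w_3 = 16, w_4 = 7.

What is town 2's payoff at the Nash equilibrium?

44.8

∂u_i/∂s_i = α_i − 1, so town i contributes w_i if α_i > 1, else 0.
α_i > 1 for i ∈ {2, 3, 4}; NE contributions (0, 9, 16, 7), S = 32.
u_2 = (9 − 9) + 1.4·32 = 44.8.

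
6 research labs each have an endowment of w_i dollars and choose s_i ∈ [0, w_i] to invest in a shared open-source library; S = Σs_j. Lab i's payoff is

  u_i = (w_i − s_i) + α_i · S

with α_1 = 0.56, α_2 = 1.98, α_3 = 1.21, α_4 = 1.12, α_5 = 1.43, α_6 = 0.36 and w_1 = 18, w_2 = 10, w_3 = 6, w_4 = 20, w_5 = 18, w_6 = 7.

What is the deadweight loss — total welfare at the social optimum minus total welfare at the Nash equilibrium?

141.5

∂u_i/∂s_i = α_i − 1, so lab i contributes w_i if α_i > 1, else 0.
α_i > 1 for i ∈ {2, 3, 4, 5}; NE contributions (0, 10, 6, 20, 18, 0), S = 54.
W^NE = Σw_i − S^NE + (Σα_i)·S^NE = 79 + 5.66·54 = 384.64.
Planner: ∂(Σu_j)/∂s_i = Σα_j − 1 = 5.66 > 0, so everyone contributes w_i; S^SO = 79, W^SO = 79 + 5.66·79 = 526.14.
Deadweight loss = 141.5.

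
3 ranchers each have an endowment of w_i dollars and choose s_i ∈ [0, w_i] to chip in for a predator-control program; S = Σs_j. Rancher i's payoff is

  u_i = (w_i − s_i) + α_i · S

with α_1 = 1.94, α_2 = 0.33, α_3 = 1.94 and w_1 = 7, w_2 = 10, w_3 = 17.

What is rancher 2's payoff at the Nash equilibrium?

∂u_i/∂s_i = α_i − 1, so rancher i contributes w_i if α_i > 1, else 0.
α_i > 1 for i ∈ {1, 3}; NE contributions (7, 0, 17), S = 24.
u_2 = (10 − 0) + 0.33·24 = 17.92.

17.92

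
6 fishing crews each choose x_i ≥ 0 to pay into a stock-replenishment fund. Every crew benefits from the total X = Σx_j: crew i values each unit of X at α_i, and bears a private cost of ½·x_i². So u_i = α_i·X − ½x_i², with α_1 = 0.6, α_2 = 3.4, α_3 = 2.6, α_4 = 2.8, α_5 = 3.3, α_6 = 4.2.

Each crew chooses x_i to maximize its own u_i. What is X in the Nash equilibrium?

16.9

Crew i's FOC: ∂u_i/∂x_i = α_i − x_i = 0, so x_i* = α_i.
NE contributions = (0.6, 3.4, 2.6, 2.8, 3.3, 4.2); X = 16.9.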